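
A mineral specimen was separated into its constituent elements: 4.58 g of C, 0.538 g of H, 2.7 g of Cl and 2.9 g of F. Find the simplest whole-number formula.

C: 4.58 g ÷ 12.01 g/mol = 0.3813 mol
H: 0.538 g ÷ 1.008 g/mol = 0.5337 mol
Cl: 2.7 g ÷ 35.45 g/mol = 0.07616 mol
F: 2.9 g ÷ 19.00 g/mol = 0.1526 mol
Ratios (÷ 0.07616): C 5.007, H 7.008, Cl 1.000, F 2.004
Ratio ≈ 5:7:1:2, so the empirical formula is C5H7ClF2

C5H7ClF2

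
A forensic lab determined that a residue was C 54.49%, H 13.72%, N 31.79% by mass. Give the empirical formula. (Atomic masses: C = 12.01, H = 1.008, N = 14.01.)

C2H6N

Assume 100 g: 54.49 g C, 13.72 g H, 31.79 g N.
Moles — C: 54.49 / 12.01 = 4.537 mol; H: 13.72 / 1.008 = 13.61 mol; N: 31.79 / 14.01 = 2.269 mol
Smallest is N at 2.269 mol; normalising gives C 1.999, H 5.998, N 1.000
→ C2H6N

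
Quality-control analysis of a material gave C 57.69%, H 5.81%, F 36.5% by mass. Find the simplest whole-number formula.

C5H6F2

Assume 100 g: 57.69 g C, 5.81 g H, 36.5 g F.
n(C) = 57.69/12.01 = 4.803, n(H) = 5.81/1.008 = 5.764, n(F) = 36.5/19.00 = 1.921
Smallest is F at 1.921 mol; normalising gives C 2.500, H 3.000, F 1.000
Multiply by 2: C 5.00, H 6.00, F 2.00 → C5H6F2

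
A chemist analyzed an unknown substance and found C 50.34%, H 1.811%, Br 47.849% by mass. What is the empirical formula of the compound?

Assume 100 g: 50.34 g C, 1.811 g H, 47.849 g Br.
Moles — C: 50.34 / 12.01 = 4.192 mol; H: 1.811 / 1.008 = 1.797 mol; Br: 47.849 / 79.90 = 0.5989 mol
Smallest is Br at 0.5989 mol; normalising gives C 6.999, H 3.000, Br 1.000
→ C7H3Br

C7H3Br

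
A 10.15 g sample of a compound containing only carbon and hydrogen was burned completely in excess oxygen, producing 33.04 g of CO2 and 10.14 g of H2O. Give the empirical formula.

mol C = 33.04 / 44.01 = 0.7507; mass C = 0.7507 × 12.01 = 9.016 g
mol H = 2 × (10.14 / 18.02) = 1.125; mass H = 1.125 × 1.008 = 1.134 g
Ratios (÷ 0.7507): C 1.000, H 1.499
Scaling by 2: C 2.00, H 3.00 → C2H3

C2H3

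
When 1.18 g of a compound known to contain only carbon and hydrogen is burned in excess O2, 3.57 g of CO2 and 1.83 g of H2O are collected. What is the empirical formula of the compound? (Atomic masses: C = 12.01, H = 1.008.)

mol C = 3.57 / 44.01 = 0.08112; mass C = 0.08112 × 12.01 = 0.9742 g
mol H = 2 × (1.83 / 18.02) = 0.2031; mass H = 0.2031 × 1.008 = 0.2047 g
Smallest is C at 0.08112 mol; normalising gives C 1.000, H 2.504
×2: C 2.00, H 5.01 → C2H5

C2H5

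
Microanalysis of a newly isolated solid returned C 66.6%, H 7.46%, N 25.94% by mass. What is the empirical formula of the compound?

Assume 100 g: 66.6 g C, 7.46 g H, 25.94 g N.
n(C) = 66.6/12.01 = 5.545, n(H) = 7.46/1.008 = 7.401, n(N) = 25.94/14.01 = 1.852
Smallest is N at 1.852 mol; normalising gives C 2.995, H 3.997, N 1.000
→ C3H4N

C3H4N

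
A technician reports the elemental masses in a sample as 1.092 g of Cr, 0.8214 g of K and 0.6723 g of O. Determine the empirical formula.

Moles — Cr: 1.092 / 52.00 = 0.021 mol; K: 0.8214 / 39.10 = 0.02101 mol; O: 0.6723 / 16.00 = 0.04202 mol
Ratios (÷ 0.021): Cr 1.000, K 1.000, O 2.001
≈ 1:1:2 → CrKO2

CrKO2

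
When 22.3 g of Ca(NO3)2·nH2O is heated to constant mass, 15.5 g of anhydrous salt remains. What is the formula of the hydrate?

Mass of water lost = 22.3 − 15.5 = 6.8 g → 6.8 / 18.02 = 0.3774 mol H2O
Molar mass of Ca(NO3)2 = 164.10 g/mol → mol Ca(NO3)2 = 15.5 / 164.10 = 0.09445
n = 0.3774 / 0.09445 = 4.00 ≈ 4 → Ca(NO3)2·4H2O

Ca(NO3)2·4H2O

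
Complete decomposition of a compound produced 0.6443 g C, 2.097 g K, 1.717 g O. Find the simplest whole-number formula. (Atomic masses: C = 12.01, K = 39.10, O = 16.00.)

CKO2

Moles — C: 0.6443 / 12.01 = 0.05365 mol; K: 2.097 / 39.10 = 0.05363 mol; O: 1.717 / 16.00 = 0.1073 mol
Smallest is K at 0.05363 mol; normalising gives C 1.000, K 1.000, O 2.001
→ CKO2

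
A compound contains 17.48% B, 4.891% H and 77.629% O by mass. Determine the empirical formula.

Assume 100 g: 17.48 g B, 4.891 g H, 77.629 g O.
n(B) = 17.48/10.81 = 1.617, n(H) = 4.891/1.008 = 4.852, n(O) = 77.629/16.00 = 4.852
Divide by the smallest (1.617 mol B): B 1.000, H 3.001, O 3.000
→ BH3O3

BH3O3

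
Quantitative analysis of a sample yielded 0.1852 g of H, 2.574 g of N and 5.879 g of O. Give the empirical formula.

H: 0.1852 g ÷ 1.008 g/mol = 0.1837 mol
N: 2.574 g ÷ 14.01 g/mol = 0.1837 mol
O: 5.879 g ÷ 16.00 g/mol = 0.3674 mol
Divide by the smallest (0.1837 mol N): H 1.000, N 1.000, O 2.000
Ratio ≈ 1:1:2, so the empirical formula is HNO2

HNO2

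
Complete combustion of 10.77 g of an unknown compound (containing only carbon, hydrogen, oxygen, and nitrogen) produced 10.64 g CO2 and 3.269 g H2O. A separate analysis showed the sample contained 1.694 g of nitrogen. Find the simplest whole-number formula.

C2H3NO3

mol C = 10.64 / 44.01 = 0.2418; mass C = 0.2418 × 12.01 = 2.904 g
mol H = 2 × (3.269 / 18.02) = 0.3628; mass H = 0.3628 × 1.008 = 0.3657 g
mol N = 1.694 / 14.01 = 0.1209
mass O = 10.77 − (4.963) = 5.807 g → mol O = 0.3629
Smallest is N at 0.1209 mol; normalising gives C 1.999, H 3.001, N 1.000, O 3.001
→ C2H3NO3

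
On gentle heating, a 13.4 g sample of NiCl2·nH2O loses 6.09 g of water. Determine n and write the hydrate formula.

NiCl2·6H2O

Mass of anhydrous NiCl2 = 13.4 − 6.09 = 7.31 g
mol H2O = 6.09 / 18.02 = 0.338
Molar mass of NiCl2 = 129.59 g/mol → mol NiCl2 = 7.31 / 129.59 = 0.05641
n = 0.338 / 0.05641 = 5.99 ≈ 6 → NiCl2·6H2O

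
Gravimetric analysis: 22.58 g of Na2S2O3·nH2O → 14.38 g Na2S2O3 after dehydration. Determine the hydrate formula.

Mass of water lost = 22.58 − 14.38 = 8.2 g → 8.2 / 18.02 = 0.455 mol H2O
Molar mass of Na2S2O3 = 158.12 g/mol → mol Na2S2O3 = 14.38 / 158.12 = 0.09094
n = 0.455 / 0.09094 = 5.00 ≈ 5 → Na2S2O3·5H2O

Na2S2O3·5H2O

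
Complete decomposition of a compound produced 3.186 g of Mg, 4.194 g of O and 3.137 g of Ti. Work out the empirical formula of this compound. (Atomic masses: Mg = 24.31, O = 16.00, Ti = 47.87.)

Mg2O4Ti

Moles — Mg: 3.186 / 24.31 = 0.1311 mol; O: 4.194 / 16.00 = 0.2621 mol; Ti: 3.137 / 47.87 = 0.06553 mol
Smallest is Ti at 0.06553 mol; normalising gives Mg 2.000, O 4.000, Ti 1.000
Ratio ≈ 2:4:1, so the empirical formula is Mg2O4Ti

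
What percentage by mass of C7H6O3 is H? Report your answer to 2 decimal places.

4.38%

Molar mass = 7(12.01) + 6(1.008) + 3(16.00) = 138.118 g/mol
Mass of H per mole = 6 × 1.008 = 6.048 g
% H = 6.048 / 138.118 × 100 = 4.38%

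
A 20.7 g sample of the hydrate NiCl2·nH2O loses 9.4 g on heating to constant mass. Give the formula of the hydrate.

Mass of anhydrous NiCl2 = 20.7 − 9.4 = 11.3 g
mol H2O = 9.4 / 18.02 = 0.5216
Molar mass of NiCl2 = 129.59 g/mol → mol NiCl2 = 11.3 / 129.59 = 0.0872
n = 0.5216 / 0.0872 = 5.98 ≈ 6 → NiCl2·6H2O

NiCl2·6H2O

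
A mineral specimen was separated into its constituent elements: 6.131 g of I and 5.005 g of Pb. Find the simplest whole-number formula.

I2Pb

Moles — I: 6.131 / 126.90 = 0.04831 mol; Pb: 5.005 / 207.2 = 0.02416 mol
Smallest is Pb at 0.02416 mol; normalising gives I 2.000, Pb 1.000
→ I2Pb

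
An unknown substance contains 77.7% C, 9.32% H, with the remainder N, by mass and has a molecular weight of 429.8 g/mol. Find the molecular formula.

Assume 100 g: 77.7 g C, 9.32 g H, 12.98 g N.
C: 77.7 g ÷ 12.01 g/mol = 6.47 mol
H: 9.32 g ÷ 1.008 g/mol = 9.246 mol
N: 12.98 g ÷ 14.01 g/mol = 0.9265 mol
Ratios (÷ 0.9265): C 6.983, H 9.980, N 1.000
→ C7H10N
Empirical-formula mass = 108.16 g/mol
n = 429.8 / 108.16 = 3.97 ≈ 4
Molecular formula = (C7H10N)×4 = C28H40N4

C28H40N4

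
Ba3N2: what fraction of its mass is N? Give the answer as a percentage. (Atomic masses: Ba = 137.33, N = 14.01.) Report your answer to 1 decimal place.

Molar mass = 3(137.33) + 2(14.01) = 440.010 g/mol
Mass of N per mole = 2 × 14.01 = 28.020 g
% N = 28.020 / 440.010 × 100 = 6.4%

6.4%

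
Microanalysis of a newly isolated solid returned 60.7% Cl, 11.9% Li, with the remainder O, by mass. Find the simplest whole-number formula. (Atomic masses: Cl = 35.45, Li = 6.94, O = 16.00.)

Assume 100 g: 60.7 g Cl, 11.9 g Li, 27.4 g O.
Moles — Cl: 60.7 / 35.45 = 1.712 mol; Li: 11.9 / 6.94 = 1.715 mol; O: 27.4 / 16.00 = 1.712 mol
Ratios (÷ 1.712): Cl 1.000, Li 1.001, O 1.000
→ ClLiO

ClLiO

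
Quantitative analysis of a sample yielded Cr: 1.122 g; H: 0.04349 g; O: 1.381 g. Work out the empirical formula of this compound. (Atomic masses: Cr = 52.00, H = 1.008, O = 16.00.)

n(Cr) = 1.122/52.00 = 0.02158, n(H) = 0.04349/1.008 = 0.04314, n(O) = 1.381/16.00 = 0.08631
Divide by the smallest (0.02158 mol Cr): Cr 1.000, H 2.000, O 4.000
≈ 1:2:4 → CrH2O4

CrH2O4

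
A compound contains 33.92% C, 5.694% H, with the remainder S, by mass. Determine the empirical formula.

C3H6S2

Assume 100 g: 33.92 g C, 5.694 g H, 60.386 g S.
Moles — C: 33.92 / 12.01 = 2.824 mol; H: 5.694 / 1.008 = 5.649 mol; S: 60.386 / 32.07 = 1.883 mol
Ratios (÷ 1.883): C 1.500, H 3.000, S 1.000
Multiply by 2: C 3.00, H 6.00, S 2.00 → C3H6S2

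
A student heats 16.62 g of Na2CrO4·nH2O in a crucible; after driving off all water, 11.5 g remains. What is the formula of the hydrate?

Mass of water lost = 16.62 − 11.5 = 5.12 g → 5.12 / 18.02 = 0.2841 mol H2O
Molar mass of Na2CrO4 = 161.98 g/mol → mol Na2CrO4 = 11.5 / 161.98 = 0.071
n = 0.2841 / 0.071 = 4.00 ≈ 4 → Na2CrO4·4H2O

Na2CrO4·4H2O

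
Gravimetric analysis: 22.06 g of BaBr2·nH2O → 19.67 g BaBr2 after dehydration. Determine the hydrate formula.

Mass of water lost = 22.06 − 19.67 = 2.39 g → 2.39 / 18.02 = 0.1326 mol H2O
Molar mass of BaBr2 = 297.13 g/mol → mol BaBr2 = 19.67 / 297.13 = 0.0662
n = 0.1326 / 0.0662 = 2.00 ≈ 2 → BaBr2·2H2O

BaBr2·2H2O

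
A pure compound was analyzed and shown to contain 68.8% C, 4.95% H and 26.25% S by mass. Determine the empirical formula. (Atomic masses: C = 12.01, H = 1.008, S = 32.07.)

C7H6S

Assume 100 g: 68.8 g C, 4.95 g H, 26.25 g S.
C: 68.8 g ÷ 12.01 g/mol = 5.729 mol
H: 4.95 g ÷ 1.008 g/mol = 4.911 mol
S: 26.25 g ÷ 32.07 g/mol = 0.8185 mol
Ratios (÷ 0.8185): C 6.999, H 5.999, S 1.000
Ratio ≈ 7:6:1, so the empirical formula is C7H6S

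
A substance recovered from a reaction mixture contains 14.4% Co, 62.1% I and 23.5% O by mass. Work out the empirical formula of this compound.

CoI2O6

Assume 100 g: 14.4 g Co, 62.1 g I, 23.5 g O.
Moles — Co: 14.4 / 58.93 = 0.2444 mol; I: 62.1 / 126.90 = 0.4894 mol; O: 23.5 / 16.00 = 1.469 mol
Ratios (÷ 0.2444): Co 1.000, I 2.003, O 6.011
→ CoI2O6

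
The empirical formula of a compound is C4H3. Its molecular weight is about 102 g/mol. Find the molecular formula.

Empirical-formula mass = 51.06 g/mol
n = 102 / 51.06 = 2.00 ≈ 2
Molecular formula = (C4H3)2 = C8H6

C8H6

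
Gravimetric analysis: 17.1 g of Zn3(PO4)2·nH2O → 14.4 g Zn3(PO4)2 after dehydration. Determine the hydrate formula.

Zn3(PO4)2·4H2O

Mass of water lost = 17.1 − 14.4 = 2.7 g → 2.7 / 18.02 = 0.1498 mol H2O
Molar mass of Zn3(PO4)2 = 386.08 g/mol → mol Zn3(PO4)2 = 14.4 / 386.08 = 0.0373
n = 0.1498 / 0.0373 = 4.02 ≈ 4 → Zn3(PO4)2·4H2O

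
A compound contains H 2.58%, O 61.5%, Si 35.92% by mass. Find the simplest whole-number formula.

H2O3Si

Assume 100 g: 2.58 g H, 61.5 g O, 35.92 g Si.
H: 2.58 g ÷ 1.008 g/mol = 2.56 mol
O: 61.5 g ÷ 16.00 g/mol = 3.844 mol
Si: 35.92 g ÷ 28.09 g/mol = 1.279 mol
Divide by the smallest (1.279 mol Si): H 2.002, O 3.006, Si 1.000
→ H2O3Si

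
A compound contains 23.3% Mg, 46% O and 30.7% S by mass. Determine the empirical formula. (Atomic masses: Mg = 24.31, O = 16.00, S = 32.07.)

MgO3S

Assume 100 g: 23.3 g Mg, 46 g O, 30.7 g S.
n(Mg) = 23.3/24.31 = 0.9585, n(O) = 46/16.00 = 2.875, n(S) = 30.7/32.07 = 0.9573
Smallest is S at 0.9573 mol; normalising gives Mg 1.001, O 3.003, S 1.000
≈ 1:3:1 → MgO3S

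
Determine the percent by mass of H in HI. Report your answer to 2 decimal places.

Molar mass = 1(1.008) + 1(126.90) = 127.908 g/mol
Mass of H per mole = 1 × 1.008 = 1.008 g
% H = 1.008 / 127.908 × 100 = 0.79%

0.79%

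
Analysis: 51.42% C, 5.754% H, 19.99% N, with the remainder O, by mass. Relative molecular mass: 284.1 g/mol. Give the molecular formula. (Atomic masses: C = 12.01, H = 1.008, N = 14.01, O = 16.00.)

Assume 100 g: 51.42 g C, 5.754 g H, 19.99 g N, 22.836 g O.
Moles — C: 51.42 / 12.01 = 4.281 mol; H: 5.754 / 1.008 = 5.708 mol; N: 19.99 / 14.01 = 1.427 mol; O: 22.836 / 16.00 = 1.427 mol
Smallest is N at 1.427 mol; normalising gives C 3.001, H 4.001, N 1.000, O 1.000
≈ 3:4:1:1 → C3H4NO
Empirical-formula mass = 70.07 g/mol
n = 284.1 / 70.07 = 4.05 ≈ 4
Molecular formula = (C3H4NO)×4 = C12H16N4O4

C12H16N4O4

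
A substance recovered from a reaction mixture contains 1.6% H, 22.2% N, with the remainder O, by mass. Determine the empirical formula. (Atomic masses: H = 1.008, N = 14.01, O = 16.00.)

Assume 100 g: 1.6 g H, 22.2 g N, 76.2 g O.
n(H) = 1.6/1.008 = 1.587, n(N) = 22.2/14.01 = 1.585, n(O) = 76.2/16.00 = 4.763
Divide by the smallest (1.585 mol N): H 1.002, N 1.000, O 3.006
→ HNO3

HNO3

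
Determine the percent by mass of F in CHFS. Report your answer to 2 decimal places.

29.65%

Molar mass = 1(12.01) + 1(1.008) + 1(19.00) + 1(32.07) = 64.088 g/mol
Mass of F per mole = 1 × 19.00 = 19.000 g
% F = 19.000 / 64.088 × 100 = 29.65%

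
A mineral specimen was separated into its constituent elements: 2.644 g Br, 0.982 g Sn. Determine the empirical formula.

Moles — Br: 2.644 / 79.90 = 0.03309 mol; Sn: 0.982 / 118.71 = 0.008272 mol
Divide by the smallest (0.008272 mol Sn): Br 4.000, Sn 1.000
≈ 4:1 → Br4Sn

Br4Sn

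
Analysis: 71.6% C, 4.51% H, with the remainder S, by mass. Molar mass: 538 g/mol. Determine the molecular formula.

C32H24S4

Assume 100 g: 71.6 g C, 4.51 g H, 23.89 g S.
Moles — C: 71.6 / 12.01 = 5.962 mol; H: 4.51 / 1.008 = 4.474 mol; S: 23.89 / 32.07 = 0.7449 mol
Divide by the smallest (0.7449 mol S): C 8.003, H 6.006, S 1.000
≈ 8:6:1 → C8H6S
Empirical-formula mass = 134.20 g/mol
n = 538 / 134.20 = 4.01 ≈ 4
Molecular formula = (C8H6S)×4 = C32H24S4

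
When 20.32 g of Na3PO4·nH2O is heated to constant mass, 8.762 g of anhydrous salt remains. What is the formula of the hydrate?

Mass of water lost = 20.32 − 8.762 = 11.56 g → 11.56 / 18.02 = 0.6414 mol H2O
Molar mass of Na3PO4 = 163.94 g/mol → mol Na3PO4 = 8.762 / 163.94 = 0.05345
n = 0.6414 / 0.05345 = 12.00 ≈ 12 → Na3PO4·12H2O

Na3PO4·12H2O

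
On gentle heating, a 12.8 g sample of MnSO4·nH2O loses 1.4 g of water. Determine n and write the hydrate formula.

MnSO4·H2O

Mass of anhydrous MnSO4 = 12.8 − 1.4 = 11.4 g
mol H2O = 1.4 / 18.02 = 0.07769
Molar mass of MnSO4 = 151.01 g/mol → mol MnSO4 = 11.4 / 151.01 = 0.07549
n = 0.07769 / 0.07549 = 1.03 ≈ 1 → MnSO4·H2O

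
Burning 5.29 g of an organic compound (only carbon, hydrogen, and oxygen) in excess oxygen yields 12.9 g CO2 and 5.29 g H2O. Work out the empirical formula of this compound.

mol C = 12.9 / 44.01 = 0.2931; mass C = 0.2931 × 12.01 = 3.520 g
mol H = 2 × (5.29 / 18.02) = 0.5871; mass H = 0.5871 × 1.008 = 0.5918 g
mass O = 5.29 − (4.112) = 1.178 g → mol O = 0.07362
Divide by the smallest (0.07362 mol O): C 3.982, H 7.975, O 1.000
→ C4H8O

C4H8O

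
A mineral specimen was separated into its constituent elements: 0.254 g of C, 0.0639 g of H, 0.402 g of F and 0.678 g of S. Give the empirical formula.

CH3FS

n(C) = 0.254/12.01 = 0.02115, n(H) = 0.0639/1.008 = 0.06339, n(F) = 0.402/19.00 = 0.02116, n(S) = 0.678/32.07 = 0.02114
Divide by the smallest (0.02114 mol S): C 1.000, H 2.999, F 1.001, S 1.000
≈ 1:3:1:1 → CH3FS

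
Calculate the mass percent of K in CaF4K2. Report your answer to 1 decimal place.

Molar mass = 1(40.08) + 4(19.00) + 2(39.10) = 194.280 g/mol
Mass of K per mole = 2 × 39.10 = 78.200 g
% K = 78.200 / 194.280 × 100 = 40.3%

40.3%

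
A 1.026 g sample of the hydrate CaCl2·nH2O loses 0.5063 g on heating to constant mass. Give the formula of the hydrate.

Mass of anhydrous CaCl2 = 1.026 − 0.5063 = 0.5197 g
mol H2O = 0.5063 / 18.02 = 0.0281
Molar mass of CaCl2 = 110.98 g/mol → mol CaCl2 = 0.5197 / 110.98 = 0.004683
n = 0.0281 / 0.004683 = 6.00 ≈ 6 → CaCl2·6H2O

CaCl2·6H2O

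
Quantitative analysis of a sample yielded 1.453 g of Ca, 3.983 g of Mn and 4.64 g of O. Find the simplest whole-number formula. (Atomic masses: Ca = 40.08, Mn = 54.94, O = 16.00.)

CaMn2O8

n(Ca) = 1.453/40.08 = 0.03625, n(Mn) = 3.983/54.94 = 0.0725, n(O) = 4.64/16.00 = 0.29
Ratios (÷ 0.03625): Ca 1.000, Mn 2.000, O 7.999
→ CaMn2O8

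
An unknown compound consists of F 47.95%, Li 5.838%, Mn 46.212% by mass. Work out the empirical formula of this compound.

Assume 100 g: 47.95 g F, 5.838 g Li, 46.212 g Mn.
n(F) = 47.95/19.00 = 2.524, n(Li) = 5.838/6.94 = 0.8412, n(Mn) = 46.212/54.94 = 0.8411
Divide by the smallest (0.8411 mol Mn): F 3.000, Li 1.000, Mn 1.000
→ F3LiMn

F3LiMn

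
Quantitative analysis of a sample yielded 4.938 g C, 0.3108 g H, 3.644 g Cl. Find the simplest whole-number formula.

n(C) = 4.938/12.01 = 0.4112, n(H) = 0.3108/1.008 = 0.3083, n(Cl) = 3.644/35.45 = 0.1028
Divide by the smallest (0.1028 mol Cl): C 4.000, H 3.000, Cl 1.000
→ C4H3Cl

C4H3Cl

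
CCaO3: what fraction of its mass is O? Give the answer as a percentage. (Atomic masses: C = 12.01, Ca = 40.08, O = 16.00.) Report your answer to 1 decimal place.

48.0%

Molar mass = 1(12.01) + 1(40.08) + 3(16.00) = 100.090 g/mol
Mass of O per mole = 3 × 16.00 = 48.000 g
% O = 48.000 / 100.090 × 100 = 48.0%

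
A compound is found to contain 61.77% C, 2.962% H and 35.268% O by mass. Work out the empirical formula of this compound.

Assume 100 g: 61.77 g C, 2.962 g H, 35.268 g O.
n(C) = 61.77/12.01 = 5.143, n(H) = 2.962/1.008 = 2.938, n(O) = 35.268/16.00 = 2.204
Divide by the smallest (2.204 mol O): C 2.333, H 1.333, O 1.000
×3: C 7.00, H 4.00, O 3.00 → C7H4O3

C7H4O3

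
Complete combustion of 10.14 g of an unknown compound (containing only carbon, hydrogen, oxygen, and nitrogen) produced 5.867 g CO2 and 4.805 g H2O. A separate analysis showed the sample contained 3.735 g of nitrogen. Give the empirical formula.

mol C = 5.867 / 44.01 = 0.1333; mass C = 0.1333 × 12.01 = 1.601 g
mol H = 2 × (4.805 / 18.02) = 0.5333; mass H = 0.5333 × 1.008 = 0.5376 g
mol N = 3.735 / 14.01 = 0.2666
mass O = 10.14 − (5.874) = 4.266 g → mol O = 0.2666
Ratios (÷ 0.1333): C 1.000, H 4.000, N 2.000, O 2.000
Ratio ≈ 1:4:2:2, so the empirical formula is CH4N2O2

CH4N2O2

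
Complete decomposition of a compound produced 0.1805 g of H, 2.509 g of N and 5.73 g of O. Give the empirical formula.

n(H) = 0.1805/1.008 = 0.1791, n(N) = 2.509/14.01 = 0.1791, n(O) = 5.73/16.00 = 0.3581
Ratios (÷ 0.1791): H 1.000, N 1.000, O 2.000
→ HNO2

HNO2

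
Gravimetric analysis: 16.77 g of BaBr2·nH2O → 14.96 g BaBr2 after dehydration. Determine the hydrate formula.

BaBr2·2H2O

Mass of water lost = 16.77 − 14.96 = 1.81 g → 1.81 / 18.02 = 0.1004 mol H2O
Molar mass of BaBr2 = 297.13 g/mol → mol BaBr2 = 14.96 / 297.13 = 0.05035
n = 0.1004 / 0.05035 = 1.99 ≈ 2 → BaBr2·2H2O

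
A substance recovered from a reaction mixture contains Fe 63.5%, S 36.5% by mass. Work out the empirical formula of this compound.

FeS

Assume 100 g: 63.5 g Fe, 36.5 g S.
Moles — Fe: 63.5 / 55.85 = 1.137 mol; S: 36.5 / 32.07 = 1.138 mol
Smallest is Fe at 1.137 mol; normalising gives Fe 1.000, S 1.001
≈ 1:1 → FeS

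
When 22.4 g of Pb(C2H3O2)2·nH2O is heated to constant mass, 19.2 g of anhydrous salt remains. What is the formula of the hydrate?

Mass of water lost = 22.4 − 19.2 = 3.2 g → 3.2 / 18.02 = 0.1776 mol H2O
Molar mass of Pb(C2H3O2)2 = 325.29 g/mol → mol Pb(C2H3O2)2 = 19.2 / 325.29 = 0.05902
n = 0.1776 / 0.05902 = 3.01 ≈ 3 → Pb(C2H3O2)2·3H2O

Pb(C2H3O2)2·3H2O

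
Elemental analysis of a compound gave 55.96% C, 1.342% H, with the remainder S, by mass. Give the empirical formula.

Assume 100 g: 55.96 g C, 1.342 g H, 42.698 g S.
n(C) = 55.96/12.01 = 4.659, n(H) = 1.342/1.008 = 1.331, n(S) = 42.698/32.07 = 1.331
Divide by the smallest (1.331 mol H): C 3.500, H 1.000, S 1.000
×2: C 7.00, H 2.00, S 2.00 → C7H2S2

C7H2S2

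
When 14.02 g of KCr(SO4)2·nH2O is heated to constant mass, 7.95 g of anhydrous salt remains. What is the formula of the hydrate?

KCr(SO4)2·12H2O

Mass of water lost = 14.02 − 7.95 = 6.07 g → 6.07 / 18.02 = 0.3368 mol H2O
Molar mass of KCr(SO4)2 = 283.24 g/mol → mol KCr(SO4)2 = 7.95 / 283.24 = 0.02807
n = 0.3368 / 0.02807 = 12.00 ≈ 12 → KCr(SO4)2·12H2O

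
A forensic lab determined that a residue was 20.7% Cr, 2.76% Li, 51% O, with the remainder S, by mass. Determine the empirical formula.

CrLiO8S2

Assume 100 g: 20.7 g Cr, 2.76 g Li, 51 g O, 25.54 g S.
Moles — Cr: 20.7 / 52.00 = 0.3981 mol; Li: 2.76 / 6.94 = 0.3977 mol; O: 51 / 16.00 = 3.188 mol; S: 25.54 / 32.07 = 0.7964 mol
Smallest is Li at 0.3977 mol; normalising gives Cr 1.001, Li 1.000, O 8.015, S 2.002
≈ 1:1:8:2 → CrLiO8S2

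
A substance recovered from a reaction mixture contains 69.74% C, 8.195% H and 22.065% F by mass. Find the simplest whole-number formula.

C5H7F

Assume 100 g: 69.74 g C, 8.195 g H, 22.065 g F.
n(C) = 69.74/12.01 = 5.807, n(H) = 8.195/1.008 = 8.13, n(F) = 22.065/19.00 = 1.161
Smallest is F at 1.161 mol; normalising gives C 5.000, H 7.001, F 1.000
≈ 5:7:1 → C5H7F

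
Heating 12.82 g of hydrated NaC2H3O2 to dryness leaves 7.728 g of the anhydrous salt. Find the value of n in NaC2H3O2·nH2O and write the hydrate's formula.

NaC2H3O2·3H2O

Mass of water lost = 12.82 − 7.728 = 5.092 g → 5.092 / 18.02 = 0.2826 mol H2O
Molar mass of NaC2H3O2 = 82.03 g/mol → mol NaC2H3O2 = 7.728 / 82.03 = 0.0942
n = 0.2826 / 0.0942 = 3.00 ≈ 3 → NaC2H3O2·3H2O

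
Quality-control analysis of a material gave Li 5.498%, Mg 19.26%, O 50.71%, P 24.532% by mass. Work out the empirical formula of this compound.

Assume 100 g: 5.498 g Li, 19.26 g Mg, 50.71 g O, 24.532 g P.
n(Li) = 5.498/6.94 = 0.7922, n(Mg) = 19.26/24.31 = 0.7923, n(O) = 50.71/16.00 = 3.169, n(P) = 24.532/30.97 = 0.7921
Divide by the smallest (0.7921 mol P): Li 1.000, Mg 1.000, O 4.001, P 1.000
Ratio ≈ 1:1:4:1, so the empirical formula is LiMgO4P

LiMgO4P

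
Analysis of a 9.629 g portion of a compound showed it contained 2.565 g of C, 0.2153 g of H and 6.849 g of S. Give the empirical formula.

CHS

C: 2.565 g ÷ 12.01 g/mol = 0.2136 mol
H: 0.2153 g ÷ 1.008 g/mol = 0.2136 mol
S: 6.849 g ÷ 32.07 g/mol = 0.2136 mol
Divide by the smallest (0.2136 mol S): C 1.000, H 1.000, S 1.000
Ratio ≈ 1:1:1, so the empirical formula is CHS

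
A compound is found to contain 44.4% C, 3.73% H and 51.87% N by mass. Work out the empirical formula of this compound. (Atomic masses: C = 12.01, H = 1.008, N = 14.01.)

Assume 100 g: 44.4 g C, 3.73 g H, 51.87 g N.
C: 44.4 g ÷ 12.01 g/mol = 3.697 mol
H: 3.73 g ÷ 1.008 g/mol = 3.7 mol
N: 51.87 g ÷ 14.01 g/mol = 3.702 mol
Smallest is C at 3.697 mol; normalising gives C 1.000, H 1.001, N 1.001
≈ 1:1:1 → CHN

CHN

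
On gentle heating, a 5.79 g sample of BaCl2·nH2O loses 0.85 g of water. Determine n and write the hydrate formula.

BaCl2·2H2O

Mass of anhydrous BaCl2 = 5.79 − 0.85 = 4.94 g
mol H2O = 0.85 / 18.02 = 0.04717
Molar mass of BaCl2 = 208.23 g/mol → mol BaCl2 = 4.94 / 208.23 = 0.02372
n = 0.04717 / 0.02372 = 1.99 ≈ 2 → BaCl2·2H2O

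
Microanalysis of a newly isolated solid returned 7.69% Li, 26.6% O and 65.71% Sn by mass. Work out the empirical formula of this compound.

Assume 100 g: 7.69 g Li, 26.6 g O, 65.71 g Sn.
Li: 7.69 g ÷ 6.94 g/mol = 1.108 mol
O: 26.6 g ÷ 16.00 g/mol = 1.663 mol
Sn: 65.71 g ÷ 118.71 g/mol = 0.5535 mol
Divide by the smallest (0.5535 mol Sn): Li 2.002, O 3.003, Sn 1.000
→ Li2O3Sn

Li2O3Sn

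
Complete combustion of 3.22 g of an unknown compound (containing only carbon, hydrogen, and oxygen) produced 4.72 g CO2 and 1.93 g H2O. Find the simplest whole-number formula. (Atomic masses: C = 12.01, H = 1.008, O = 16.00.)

CH2O

mol C = 4.72 / 44.01 = 0.1072; mass C = 0.1072 × 12.01 = 1.288 g
mol H = 2 × (1.93 / 18.02) = 0.2142; mass H = 0.2142 × 1.008 = 0.2159 g
mass O = 3.22 − (1.504) = 1.716 g → mol O = 0.1073
Ratios (÷ 0.1072): C 1.000, H 1.997, O 1.000
→ CH2O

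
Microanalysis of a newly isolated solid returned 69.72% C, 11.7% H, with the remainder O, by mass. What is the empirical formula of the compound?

C5H10O

Assume 100 g: 69.72 g C, 11.7 g H, 18.58 g O.
C: 69.72 g ÷ 12.01 g/mol = 5.805 mol
H: 11.7 g ÷ 1.008 g/mol = 11.61 mol
O: 18.58 g ÷ 16.00 g/mol = 1.161 mol
Ratios (÷ 1.161): C 4.999, H 9.995, O 1.000
→ C5H10O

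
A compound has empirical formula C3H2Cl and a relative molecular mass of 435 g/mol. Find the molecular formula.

C18H12Cl6

Empirical-formula mass = 73.50 g/mol
n = 435 / 73.50 = 5.92 ≈ 6
Molecular formula = (C3H2Cl)6 = C18H12Cl6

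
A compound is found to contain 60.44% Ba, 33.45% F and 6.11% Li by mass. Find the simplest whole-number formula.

BaF4Li2

Assume 100 g: 60.44 g Ba, 33.45 g F, 6.11 g Li.
Moles — Ba: 60.44 / 137.33 = 0.4401 mol; F: 33.45 / 19.00 = 1.761 mol; Li: 6.11 / 6.94 = 0.8804 mol
Smallest is Ba at 0.4401 mol; normalising gives Ba 1.000, F 4.000, Li 2.000
Ratio ≈ 1:4:2, so the empirical formula is BaF4Li2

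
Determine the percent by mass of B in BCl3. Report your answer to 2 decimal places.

9.23%

Molar mass = 1(10.81) + 3(35.45) = 117.160 g/mol
Mass of B per mole = 1 × 10.81 = 10.810 g
% B = 10.810 / 117.160 × 100 = 9.23%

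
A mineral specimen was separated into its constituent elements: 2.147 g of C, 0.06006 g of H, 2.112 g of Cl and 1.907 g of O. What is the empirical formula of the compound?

C3HClO2

n(C) = 2.147/12.01 = 0.1788, n(H) = 0.06006/1.008 = 0.05958, n(Cl) = 2.112/35.45 = 0.05958, n(O) = 1.907/16.00 = 0.1192
Ratios (÷ 0.05958): C 3.001, H 1.000, Cl 1.000, O 2.001
→ C3HClO2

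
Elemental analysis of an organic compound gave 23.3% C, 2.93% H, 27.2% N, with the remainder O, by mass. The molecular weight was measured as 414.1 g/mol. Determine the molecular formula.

C8H12N8O12

Assume 100 g: 23.3 g C, 2.93 g H, 27.2 g N, 46.57 g O.
Moles — C: 23.3 / 12.01 = 1.94 mol; H: 2.93 / 1.008 = 2.907 mol; N: 27.2 / 14.01 = 1.941 mol; O: 46.57 / 16.00 = 2.911 mol
Ratios (÷ 1.94): C 1.000, H 1.498, N 1.001, O 1.500
Scaling by 2: C 2.00, H 3.00, N 2.00, O 3.00 → C2H3N2O3
Empirical-formula mass = 103.06 g/mol
n = 414.1 / 103.06 = 4.02 ≈ 4
Molecular formula = (C2H3N2O3)×4 = C8H12N8O12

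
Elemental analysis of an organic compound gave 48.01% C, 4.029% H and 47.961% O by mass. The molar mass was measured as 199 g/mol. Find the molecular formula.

C8H8O6

Assume 100 g: 48.01 g C, 4.029 g H, 47.961 g O.
C: 48.01 g ÷ 12.01 g/mol = 3.998 mol
H: 4.029 g ÷ 1.008 g/mol = 3.997 mol
O: 47.961 g ÷ 16.00 g/mol = 2.998 mol
Smallest is O at 2.998 mol; normalising gives C 1.334, H 1.333, O 1.000
Scaling by 3: C 4.00, H 4.00, O 3.00 → C4H4O3
Empirical-formula mass = 100.07 g/mol
n = 199 / 100.07 = 1.99 ≈ 2
Molecular formula = (C4H4O3)×2 = C8H8O6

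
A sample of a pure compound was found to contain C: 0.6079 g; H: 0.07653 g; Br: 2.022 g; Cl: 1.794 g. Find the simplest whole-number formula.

C2H3BrCl2

Moles — C: 0.6079 / 12.01 = 0.05062 mol; H: 0.07653 / 1.008 = 0.07592 mol; Br: 2.022 / 79.90 = 0.02531 mol; Cl: 1.794 / 35.45 = 0.05061 mol
Ratios (÷ 0.02531): C 2.000, H 3.000, Br 1.000, Cl 2.000
≈ 2:3:1:2 → C2H3BrCl2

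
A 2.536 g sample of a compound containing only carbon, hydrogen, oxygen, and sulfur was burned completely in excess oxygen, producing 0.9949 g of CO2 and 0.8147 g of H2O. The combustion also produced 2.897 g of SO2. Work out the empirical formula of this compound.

CH4O2S2

mol C = 0.9949 / 44.01 = 0.02261; mass C = 0.02261 × 12.01 = 0.2715 g
mol H = 2 × (0.8147 / 18.02) = 0.09042; mass H = 0.09042 × 1.008 = 0.09115 g
mol S = 2.897 / 64.07 = 0.04522; mass S = 1.450 g
mass O = 2.536 − (1.813) = 0.7233 g → mol O = 0.04520
Divide by the smallest (0.02261 mol C): C 1.000, H 4.000, O 2.000, S 2.000
Ratio ≈ 1:4:2:2, so the empirical formula is CH4O2S2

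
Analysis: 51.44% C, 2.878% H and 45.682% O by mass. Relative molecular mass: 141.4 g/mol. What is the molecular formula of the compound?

Assume 100 g: 51.44 g C, 2.878 g H, 45.682 g O.
Moles — C: 51.44 / 12.01 = 4.283 mol; H: 2.878 / 1.008 = 2.855 mol; O: 45.682 / 16.00 = 2.855 mol
Ratios (÷ 2.855): C 1.500, H 1.000, O 1.000
×2: C 3.00, H 2.00, O 2.00 → C3H2O2
Empirical-formula mass = 70.05 g/mol
n = 141.4 / 70.05 = 2.02 ≈ 2
Molecular formula = (C3H2O2)×2 = C6H4O4

C6H4O4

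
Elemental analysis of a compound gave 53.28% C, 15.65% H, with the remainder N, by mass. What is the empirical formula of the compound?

C2H7N

Assume 100 g: 53.28 g C, 15.65 g H, 31.07 g N.
Moles — C: 53.28 / 12.01 = 4.436 mol; H: 15.65 / 1.008 = 15.53 mol; N: 31.07 / 14.01 = 2.218 mol
Ratios (÷ 2.218): C 2.000, H 7.001, N 1.000
→ C2H7N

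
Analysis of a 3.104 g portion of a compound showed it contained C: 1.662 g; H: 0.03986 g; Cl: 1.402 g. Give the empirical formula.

n(C) = 1.662/12.01 = 0.1384, n(H) = 0.03986/1.008 = 0.03954, n(Cl) = 1.402/35.45 = 0.03955
Ratios (÷ 0.03954): C 3.500, H 1.000, Cl 1.000
×2: C 7.00, H 2.00, Cl 2.00 → C7H2Cl2

C7H2Cl2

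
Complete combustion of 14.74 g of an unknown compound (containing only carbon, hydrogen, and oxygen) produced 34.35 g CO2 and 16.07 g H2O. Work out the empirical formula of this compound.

mol C = 34.35 / 44.01 = 0.7805; mass C = 0.7805 × 12.01 = 9.374 g
mol H = 2 × (16.07 / 18.02) = 1.784; mass H = 1.784 × 1.008 = 1.798 g
mass O = 14.74 − (11.17) = 3.568 g → mol O = 0.2230
Smallest is O at 0.223 mol; normalising gives C 3.500, H 7.997, O 1.000
×2: C 7.00, H 15.99, O 2.00 → C7H16O2

C7H16O2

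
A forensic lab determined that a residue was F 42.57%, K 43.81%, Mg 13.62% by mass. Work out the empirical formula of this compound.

Assume 100 g: 42.57 g F, 43.81 g K, 13.62 g Mg.
n(F) = 42.57/19.00 = 2.241, n(K) = 43.81/39.10 = 1.12, n(Mg) = 13.62/24.31 = 0.5603
Divide by the smallest (0.5603 mol Mg): F 3.999, K 2.000, Mg 1.000
≈ 4:2:1 → F4K2Mg

F4K2Mg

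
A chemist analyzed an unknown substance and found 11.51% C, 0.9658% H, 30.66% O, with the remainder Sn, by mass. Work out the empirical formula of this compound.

C2H2O4Sn

Assume 100 g: 11.51 g C, 0.9658 g H, 30.66 g O, 56.864 g Sn.
C: 11.51 g ÷ 12.01 g/mol = 0.9584 mol
H: 0.9658 g ÷ 1.008 g/mol = 0.9581 mol
O: 30.66 g ÷ 16.00 g/mol = 1.916 mol
Sn: 56.864 g ÷ 118.71 g/mol = 0.479 mol
Ratios (÷ 0.479): C 2.001, H 2.000, O 4.000, Sn 1.000
Ratio ≈ 2:2:4:1, so the empirical formula is C2H2O4Sn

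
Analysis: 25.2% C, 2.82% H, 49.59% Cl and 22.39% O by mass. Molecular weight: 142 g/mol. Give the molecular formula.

Assume 100 g: 25.2 g C, 2.82 g H, 49.59 g Cl, 22.39 g O.
C: 25.2 g ÷ 12.01 g/mol = 2.098 mol
H: 2.82 g ÷ 1.008 g/mol = 2.798 mol
Cl: 49.59 g ÷ 35.45 g/mol = 1.399 mol
O: 22.39 g ÷ 16.00 g/mol = 1.399 mol
Ratios (÷ 1.399): C 1.500, H 2.000, Cl 1.000, O 1.000
Multiply by 2: C 3.00, H 4.00, Cl 2.00, O 2.00 → C3H4Cl2O2
Empirical-formula mass = 142.96 g/mol
n = 142 / 142.96 = 0.99 ≈ 1
Molecular formula = empirical formula = C3H4Cl2O2

C3H4Cl2O2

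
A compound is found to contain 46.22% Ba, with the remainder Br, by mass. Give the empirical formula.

Assume 100 g: 46.22 g Ba, 53.78 g Br.
n(Ba) = 46.22/137.33 = 0.3366, n(Br) = 53.78/79.90 = 0.6731
Ratios (÷ 0.3366): Ba 1.000, Br 2.000
→ BaBr2

BaBr2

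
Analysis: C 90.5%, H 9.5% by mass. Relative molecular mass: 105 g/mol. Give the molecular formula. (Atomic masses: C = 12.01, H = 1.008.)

C8H10

Assume 100 g: 90.5 g C, 9.5 g H.
C: 90.5 g ÷ 12.01 g/mol = 7.535 mol
H: 9.5 g ÷ 1.008 g/mol = 9.425 mol
Ratios (÷ 7.535): C 1.000, H 1.251
×4: C 4.00, H 5.00 → C4H5
Empirical-formula mass = 53.08 g/mol
n = 105 / 53.08 = 1.98 ≈ 2
Molecular formula = (C4H5)×2 = C8H10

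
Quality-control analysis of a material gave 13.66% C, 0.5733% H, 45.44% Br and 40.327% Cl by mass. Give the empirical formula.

Assume 100 g: 13.66 g C, 0.5733 g H, 45.44 g Br, 40.327 g Cl.
n(C) = 13.66/12.01 = 1.137, n(H) = 0.5733/1.008 = 0.5687, n(Br) = 45.44/79.90 = 0.5687, n(Cl) = 40.327/35.45 = 1.138
Ratios (÷ 0.5687): C 2.000, H 1.000, Br 1.000, Cl 2.000
≈ 2:1:1:2 → C2HBrCl2

C2HBrCl2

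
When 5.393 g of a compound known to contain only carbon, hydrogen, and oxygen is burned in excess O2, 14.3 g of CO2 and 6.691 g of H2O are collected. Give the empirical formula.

C7H16O

mol C = 14.3 / 44.01 = 0.3249; mass C = 0.3249 × 12.01 = 3.902 g
mol H = 2 × (6.691 / 18.02) = 0.7426; mass H = 0.7426 × 1.008 = 0.7486 g
mass O = 5.393 − (4.651) = 0.7421 g → mol O = 0.04638
Ratios (÷ 0.04638): C 7.006, H 16.012, O 1.000
→ C7H16O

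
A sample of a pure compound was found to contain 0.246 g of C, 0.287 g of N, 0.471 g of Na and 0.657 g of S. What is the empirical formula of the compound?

CNNaS

Moles — C: 0.246 / 12.01 = 0.02048 mol; N: 0.287 / 14.01 = 0.02049 mol; Na: 0.471 / 22.99 = 0.02049 mol; S: 0.657 / 32.07 = 0.02049 mol
Smallest is C at 0.02048 mol; normalising gives C 1.000, N 1.000, Na 1.000, S 1.000
≈ 1:1:1:1 → CNNaS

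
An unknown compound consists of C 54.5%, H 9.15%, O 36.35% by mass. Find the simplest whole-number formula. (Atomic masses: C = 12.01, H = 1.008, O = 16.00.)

Assume 100 g: 54.5 g C, 9.15 g H, 36.35 g O.
n(C) = 54.5/12.01 = 4.538, n(H) = 9.15/1.008 = 9.077, n(O) = 36.35/16.00 = 2.272
Ratios (÷ 2.272): C 1.997, H 3.996, O 1.000
Ratio ≈ 2:4:1, so the empirical formula is C2H4O

C2H4O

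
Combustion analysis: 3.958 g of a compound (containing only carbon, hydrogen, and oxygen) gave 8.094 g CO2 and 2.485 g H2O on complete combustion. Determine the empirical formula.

C2H3O

mol C = 8.094 / 44.01 = 0.1839; mass C = 0.1839 × 12.01 = 2.209 g
mol H = 2 × (2.485 / 18.02) = 0.2758; mass H = 0.2758 × 1.008 = 0.2780 g
mass O = 3.958 − (2.487) = 1.471 g → mol O = 0.09195
Smallest is O at 0.09195 mol; normalising gives C 2.000, H 3.000, O 1.000
≈ 2:3:1 → C2H3O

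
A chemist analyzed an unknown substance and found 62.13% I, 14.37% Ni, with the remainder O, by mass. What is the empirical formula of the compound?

Assume 100 g: 62.13 g I, 14.37 g Ni, 23.5 g O.
Moles — I: 62.13 / 126.90 = 0.4896 mol; Ni: 14.37 / 58.69 = 0.2448 mol; O: 23.5 / 16.00 = 1.469 mol
Divide by the smallest (0.2448 mol Ni): I 2.000, Ni 1.000, O 5.999
Ratio ≈ 2:1:6, so the empirical formula is I2NiO6

I2NiO6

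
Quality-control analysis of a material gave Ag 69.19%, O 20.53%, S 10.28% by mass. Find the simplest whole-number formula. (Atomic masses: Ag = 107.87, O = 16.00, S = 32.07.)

Ag2O4S

Assume 100 g: 69.19 g Ag, 20.53 g O, 10.28 g S.
n(Ag) = 69.19/107.87 = 0.6414, n(O) = 20.53/16.00 = 1.283, n(S) = 10.28/32.07 = 0.3205
Divide by the smallest (0.3205 mol S): Ag 2.001, O 4.003, S 1.000
→ Ag2O4S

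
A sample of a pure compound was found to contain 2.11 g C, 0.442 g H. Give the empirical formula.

Moles — C: 2.11 / 12.01 = 0.1757 mol; H: 0.442 / 1.008 = 0.4385 mol
Ratios (÷ 0.1757): C 1.000, H 2.496
×2: C 2.00, H 4.99 → C2H5

C2H5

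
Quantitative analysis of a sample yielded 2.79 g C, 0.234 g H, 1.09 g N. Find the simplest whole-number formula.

C: 2.79 g ÷ 12.01 g/mol = 0.2323 mol
H: 0.234 g ÷ 1.008 g/mol = 0.2321 mol
N: 1.09 g ÷ 14.01 g/mol = 0.0778 mol
Ratios (÷ 0.0778): C 2.986, H 2.984, N 1.000
Ratio ≈ 3:3:1, so the empirical formula is C3H3N

C3H3N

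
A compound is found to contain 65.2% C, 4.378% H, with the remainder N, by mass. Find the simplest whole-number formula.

C5H4N2

Assume 100 g: 65.2 g C, 4.378 g H, 30.422 g N.
n(C) = 65.2/12.01 = 5.429, n(H) = 4.378/1.008 = 4.343, n(N) = 30.422/14.01 = 2.171
Ratios (÷ 2.171): C 2.500, H 2.000, N 1.000
×2: C 5.00, H 4.00, N 2.00 → C5H4N2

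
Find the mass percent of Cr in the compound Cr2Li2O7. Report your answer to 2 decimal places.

Molar mass = 2(52.00) + 2(6.94) + 7(16.00) = 229.880 g/mol
Mass of Cr per mole = 2 × 52.00 = 104.000 g
% Cr = 104.000 / 229.880 × 100 = 45.24%

45.24%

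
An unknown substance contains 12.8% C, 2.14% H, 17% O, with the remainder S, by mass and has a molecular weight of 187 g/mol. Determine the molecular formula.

Assume 100 g: 12.8 g C, 2.14 g H, 17 g O, 68.06 g S.
n(C) = 12.8/12.01 = 1.066, n(H) = 2.14/1.008 = 2.123, n(O) = 17/16.00 = 1.062, n(S) = 68.06/32.07 = 2.122
Divide by the smallest (1.062 mol O): C 1.003, H 1.998, O 1.000, S 1.997
→ CH2OS2
Empirical-formula mass = 94.17 g/mol
n = 187 / 94.17 = 1.99 ≈ 2
Molecular formula = (CH2OS2)×2 = C2H4O2S4

C2H4O2S4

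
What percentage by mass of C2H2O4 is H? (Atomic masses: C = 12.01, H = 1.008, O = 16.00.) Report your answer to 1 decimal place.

2.2%

Molar mass = 2(12.01) + 2(1.008) + 4(16.00) = 90.036 g/mol
Mass of H per mole = 2 × 1.008 = 2.016 g
% H = 2.016 / 90.036 × 100 = 2.2%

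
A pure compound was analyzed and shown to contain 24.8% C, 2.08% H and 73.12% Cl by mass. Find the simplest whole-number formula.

Assume 100 g: 24.8 g C, 2.08 g H, 73.12 g Cl.
C: 24.8 g ÷ 12.01 g/mol = 2.065 mol
H: 2.08 g ÷ 1.008 g/mol = 2.063 mol
Cl: 73.12 g ÷ 35.45 g/mol = 2.063 mol
Divide by the smallest (2.063 mol Cl): C 1.001, H 1.000, Cl 1.000
→ CHCl

CHCl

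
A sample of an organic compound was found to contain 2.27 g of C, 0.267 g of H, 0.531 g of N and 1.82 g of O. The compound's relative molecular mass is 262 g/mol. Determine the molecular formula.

C10H14N2O6

Moles — C: 2.27 / 12.01 = 0.189 mol; H: 0.267 / 1.008 = 0.2649 mol; N: 0.531 / 14.01 = 0.0379 mol; O: 1.82 / 16.00 = 0.1138 mol
Ratios (÷ 0.0379): C 4.987, H 6.989, N 1.000, O 3.001
→ C5H7NO3
Empirical-formula mass = 129.12 g/mol
n = 262 / 129.12 = 2.03 ≈ 2
Molecular formula = (C5H7NO3)×2 = C10H14N2O6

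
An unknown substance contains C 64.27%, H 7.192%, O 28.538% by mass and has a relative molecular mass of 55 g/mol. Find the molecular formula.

C3H4O

Assume 100 g: 64.27 g C, 7.192 g H, 28.538 g O.
Moles — C: 64.27 / 12.01 = 5.351 mol; H: 7.192 / 1.008 = 7.135 mol; O: 28.538 / 16.00 = 1.784 mol
Smallest is O at 1.784 mol; normalising gives C 3.000, H 4.000, O 1.000
Ratio ≈ 3:4:1, so the empirical formula is C3H4O
Empirical-formula mass = 56.06 g/mol
n = 55 / 56.06 = 0.98 ≈ 1
Molecular formula = empirical formula = C3H4O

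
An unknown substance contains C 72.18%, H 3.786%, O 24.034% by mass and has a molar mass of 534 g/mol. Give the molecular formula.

Assume 100 g: 72.18 g C, 3.786 g H, 24.034 g O.
C: 72.18 g ÷ 12.01 g/mol = 6.01 mol
H: 3.786 g ÷ 1.008 g/mol = 3.756 mol
O: 24.034 g ÷ 16.00 g/mol = 1.502 mol
Divide by the smallest (1.502 mol O): C 4.001, H 2.500, O 1.000
Scaling by 2: C 8.00, H 5.00, O 2.00 → C8H5O2
Empirical-formula mass = 133.12 g/mol
n = 534 / 133.12 = 4.01 ≈ 4
Molecular formula = (C8H5O2)×4 = C32H20O8

C32H20O8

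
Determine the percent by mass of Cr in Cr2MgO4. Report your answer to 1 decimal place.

Molar mass = 2(52.00) + 1(24.31) + 4(16.00) = 192.310 g/mol
Mass of Cr per mole = 2 × 52.00 = 104.000 g
% Cr = 104.000 / 192.310 × 100 = 54.1%

54.1%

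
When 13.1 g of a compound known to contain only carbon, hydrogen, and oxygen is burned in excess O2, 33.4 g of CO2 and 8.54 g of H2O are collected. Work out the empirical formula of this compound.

mol C = 33.4 / 44.01 = 0.7589; mass C = 0.7589 × 12.01 = 9.115 g
mol H = 2 × (8.54 / 18.02) = 0.9478; mass H = 0.9478 × 1.008 = 0.9554 g
mass O = 13.1 − (10.07) = 3.030 g → mol O = 0.1894
Smallest is O at 0.1894 mol; normalising gives C 4.008, H 5.005, O 1.000
Ratio ≈ 4:5:1, so the empirical formula is C4H5O

C4H5O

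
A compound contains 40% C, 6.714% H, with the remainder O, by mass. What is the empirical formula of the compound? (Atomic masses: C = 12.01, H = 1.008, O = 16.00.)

Assume 100 g: 40 g C, 6.714 g H, 53.286 g O.
n(C) = 40/12.01 = 3.331, n(H) = 6.714/1.008 = 6.661, n(O) = 53.286/16.00 = 3.33
Ratios (÷ 3.33): C 1.000, H 2.000, O 1.000
≈ 1:2:1 → CH2O

CH2O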